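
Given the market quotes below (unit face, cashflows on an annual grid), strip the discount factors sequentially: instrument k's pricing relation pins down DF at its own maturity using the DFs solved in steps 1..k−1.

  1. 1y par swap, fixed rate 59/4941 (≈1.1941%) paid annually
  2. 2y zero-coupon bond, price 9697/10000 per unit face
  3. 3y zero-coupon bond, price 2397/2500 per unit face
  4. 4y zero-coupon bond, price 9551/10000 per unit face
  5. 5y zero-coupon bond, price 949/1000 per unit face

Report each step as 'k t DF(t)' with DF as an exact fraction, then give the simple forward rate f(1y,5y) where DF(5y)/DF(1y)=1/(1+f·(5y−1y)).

step 1 [1y] swap r/1=59/4941: DF=(1 − 59/4941·(0))/(1+59/4941) = 4941/5000 ≈ 0.988200
step 2 [2y] zero: DF = P = 9697/10000 ≈ 0.969700
step 3 [3y] zero: DF = P = 2397/2500 ≈ 0.958800
step 4 [4y] zero: DF = P = 9551/10000 ≈ 0.955100
step 5 [5y] zero: DF = P = 949/1000 ≈ 0.949000

1 1 4941/5000
2 2 9697/10000
3 3 2397/2500
4 4 9551/10000
5 5 949/1000
f(1y,5y) = ((4941/5000)/(949/1000) − 1)/(4) = 49/4745 ≈ 1.0327%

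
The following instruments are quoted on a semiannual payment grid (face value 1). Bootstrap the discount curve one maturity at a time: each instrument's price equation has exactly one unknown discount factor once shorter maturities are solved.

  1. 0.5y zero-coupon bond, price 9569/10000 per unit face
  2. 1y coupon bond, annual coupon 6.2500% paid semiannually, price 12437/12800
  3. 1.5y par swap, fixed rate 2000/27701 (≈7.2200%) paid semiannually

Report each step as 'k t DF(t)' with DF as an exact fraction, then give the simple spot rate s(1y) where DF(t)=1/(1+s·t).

step 1 [0.5y] zero: DF = P = 9569/10000 ≈ 0.956900
step 2 [1y] bond c/2=1/32: DF=(12437/12800 − 1/32·(0.956900))/(1+1/32) = 2283/2500 ≈ 0.913200
step 3 [1.5y] swap r/2=1000/27701: DF=(1 − 1000/27701·(0.956900+0.913200))/(1+1000/27701) = 9/10 ≈ 0.900000

1 1/2 9569/10000
2 1 2283/2500
3 3/2 9/10
s(1y) = (1/(2283/2500) − 1)/(1) = 217/2283 ≈ 9.5050%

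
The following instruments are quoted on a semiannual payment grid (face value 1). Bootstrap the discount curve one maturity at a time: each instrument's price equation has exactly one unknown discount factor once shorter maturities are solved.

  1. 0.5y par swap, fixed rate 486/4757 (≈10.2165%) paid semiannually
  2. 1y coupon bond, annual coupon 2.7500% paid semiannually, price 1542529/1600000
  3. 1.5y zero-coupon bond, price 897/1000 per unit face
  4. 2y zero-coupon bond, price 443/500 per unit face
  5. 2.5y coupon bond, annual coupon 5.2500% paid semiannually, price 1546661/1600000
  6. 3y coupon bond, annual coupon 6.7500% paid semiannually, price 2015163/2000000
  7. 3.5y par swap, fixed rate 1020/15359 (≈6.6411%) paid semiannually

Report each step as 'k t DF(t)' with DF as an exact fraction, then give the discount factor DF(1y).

step 1 [0.5y] swap r/2=243/4757: DF=(1 − 243/4757·(0))/(1+243/4757) = 4757/5000 ≈ 0.951400
step 2 [1y] bond c/2=11/800: DF=(1542529/1600000 − 11/800·(0.951400))/(1+11/800) = 9381/10000 ≈ 0.938100
step 3 [1.5y] zero: DF = P = 897/1000 ≈ 0.897000
step 4 [2y] zero: DF = P = 443/500 ≈ 0.886000
step 5 [2.5y] bond c/2=21/800: DF=(1546661/1600000 − 21/800·(0.951400+0.938100+0.897000+0.886000))/(1+21/800) = 106/125 ≈ 0.848000
step 6 [3y] bond c/2=27/800: DF=(2015163/2000000 − 27/800·(0.951400+0.938100+0.897000+0.886000+0.848000))/(1+27/800) = 8271/10000 ≈ 0.827100
step 7 [3.5y] swap r/2=510/15359: DF=(1 − 510/15359·(0.951400+0.938100+0.897000+0.886000+0.848000+0.827100))/(1+510/15359) = 199/250 ≈ 0.796000

1 1/2 4757/5000
2 1 9381/10000
3 3/2 897/1000
4 2 443/500
5 5/2 106/125
6 3 8271/10000
7 7/2 199/250
DF(1y) = 9381/10000 ≈ 0.938100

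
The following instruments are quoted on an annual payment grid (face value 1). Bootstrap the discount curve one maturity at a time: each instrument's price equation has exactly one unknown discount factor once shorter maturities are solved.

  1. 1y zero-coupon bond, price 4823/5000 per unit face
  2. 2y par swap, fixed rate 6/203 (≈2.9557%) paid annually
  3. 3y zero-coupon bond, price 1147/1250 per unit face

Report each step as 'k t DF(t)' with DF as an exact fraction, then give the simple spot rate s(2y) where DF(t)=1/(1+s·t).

1 1 4823/5000
2 2 2359/2500
3 3 1147/1250
s(2y) = (1/(2359/2500) − 1)/(2) = 141/4718 ≈ 2.9886%

step 1 [1y] zero: DF = P = 4823/5000 ≈ 0.964600
step 2 [2y] swap r/1=6/203: DF=(1 − 6/203·(0.964600))/(1+6/203) = 2359/2500 ≈ 0.943600
step 3 [3y] zero: DF = P = 1147/1250 ≈ 0.917600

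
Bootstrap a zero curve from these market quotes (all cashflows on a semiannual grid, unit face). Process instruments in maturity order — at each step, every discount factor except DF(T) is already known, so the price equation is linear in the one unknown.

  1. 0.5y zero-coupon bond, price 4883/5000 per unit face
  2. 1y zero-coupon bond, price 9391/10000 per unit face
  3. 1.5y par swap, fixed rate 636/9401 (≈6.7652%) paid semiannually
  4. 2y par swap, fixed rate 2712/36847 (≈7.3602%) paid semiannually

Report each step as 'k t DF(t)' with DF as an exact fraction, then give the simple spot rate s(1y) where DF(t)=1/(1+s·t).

step 1 [0.5y] zero: DF = P = 4883/5000 ≈ 0.976600
step 2 [1y] zero: DF = P = 9391/10000 ≈ 0.939100
step 3 [1.5y] swap r/2=318/9401: DF=(1 − 318/9401·(0.976600+0.939100))/(1+318/9401) = 4523/5000 ≈ 0.904600
step 4 [2y] swap r/2=1356/36847: DF=(1 − 1356/36847·(0.976600+0.939100+0.904600))/(1+1356/36847) = 2161/2500 ≈ 0.864400

1 1/2 4883/5000
2 1 9391/10000
3 3/2 4523/5000
4 2 2161/2500
s(1y) = (1/(9391/10000) − 1)/(1) = 609/9391 ≈ 6.4849%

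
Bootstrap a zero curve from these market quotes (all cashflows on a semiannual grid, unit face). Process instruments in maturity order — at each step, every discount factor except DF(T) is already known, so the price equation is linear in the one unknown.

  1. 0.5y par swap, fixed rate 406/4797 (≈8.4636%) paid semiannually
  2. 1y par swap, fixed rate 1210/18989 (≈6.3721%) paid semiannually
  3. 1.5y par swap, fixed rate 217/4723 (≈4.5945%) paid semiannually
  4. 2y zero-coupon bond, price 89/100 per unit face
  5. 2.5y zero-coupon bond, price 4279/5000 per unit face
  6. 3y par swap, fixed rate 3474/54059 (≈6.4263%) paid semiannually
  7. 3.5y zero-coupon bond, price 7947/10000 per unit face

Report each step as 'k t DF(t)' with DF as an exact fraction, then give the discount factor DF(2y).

1 1/2 4797/5000
2 1 1879/2000
3 3/2 9349/10000
4 2 89/100
5 5/2 4279/5000
6 3 8263/10000
7 7/2 7947/10000
DF(2y) = 89/100 ≈ 0.890000

step 1 [0.5y] swap r/2=203/4797: DF=(1 − 203/4797·(0))/(1+203/4797) = 4797/5000 ≈ 0.959400
step 2 [1y] swap r/2=605/18989: DF=(1 − 605/18989·(0.959400))/(1+605/18989) = 1879/2000 ≈ 0.939500
step 3 [1.5y] swap r/2=217/9446: DF=(1 − 217/9446·(0.959400+0.939500))/(1+217/9446) = 9349/10000 ≈ 0.934900
step 4 [2y] zero: DF = P = 89/100 ≈ 0.890000
step 5 [2.5y] zero: DF = P = 4279/5000 ≈ 0.855800
step 6 [3y] swap r/2=1737/54059: DF=(1 − 1737/54059·(0.959400+0.939500+0.934900+0.890000+0.855800))/(1+1737/54059) = 8263/10000 ≈ 0.826300
step 7 [3.5y] zero: DF = P = 7947/10000 ≈ 0.794700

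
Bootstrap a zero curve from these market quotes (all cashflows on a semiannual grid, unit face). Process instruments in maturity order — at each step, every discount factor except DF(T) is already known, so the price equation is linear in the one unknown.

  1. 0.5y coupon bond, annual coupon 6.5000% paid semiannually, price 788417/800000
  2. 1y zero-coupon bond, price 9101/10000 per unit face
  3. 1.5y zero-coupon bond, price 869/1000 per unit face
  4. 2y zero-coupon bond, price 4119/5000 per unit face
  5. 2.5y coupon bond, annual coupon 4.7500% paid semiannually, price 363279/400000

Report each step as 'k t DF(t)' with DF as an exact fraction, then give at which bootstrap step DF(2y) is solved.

1 1/2 1909/2000
2 1 9101/10000
3 3/2 869/1000
4 2 4119/5000
5 5/2 4023/5000
DF(2y) is solved at step 4

step 1 [0.5y] bond c/2=13/400: DF=(788417/800000 − 13/400·(0))/(1+13/400) = 1909/2000 ≈ 0.954500
step 2 [1y] zero: DF = P = 9101/10000 ≈ 0.910100
step 3 [1.5y] zero: DF = P = 869/1000 ≈ 0.869000
step 4 [2y] zero: DF = P = 4119/5000 ≈ 0.823800
step 5 [2.5y] bond c/2=19/800: DF=(363279/400000 − 19/800·(0.954500+0.910100+0.869000+0.823800))/(1+19/800) = 4023/5000 ≈ 0.804600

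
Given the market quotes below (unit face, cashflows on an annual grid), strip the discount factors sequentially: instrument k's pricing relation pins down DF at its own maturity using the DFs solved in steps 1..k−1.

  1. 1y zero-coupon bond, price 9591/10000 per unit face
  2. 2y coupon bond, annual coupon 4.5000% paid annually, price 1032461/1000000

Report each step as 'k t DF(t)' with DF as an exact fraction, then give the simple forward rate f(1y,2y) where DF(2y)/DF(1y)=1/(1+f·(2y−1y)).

1 1 9591/10000
2 2 9467/10000
f(1y,2y) = ((9591/10000)/(9467/10000) − 1)/(1) = 124/9467 ≈ 1.3098%

step 1 [1y] zero: DF = P = 9591/10000 ≈ 0.959100
step 2 [2y] bond c/1=9/200: DF=(1032461/1000000 − 9/200·(0.959100))/(1+9/200) = 9467/10000 ≈ 0.946700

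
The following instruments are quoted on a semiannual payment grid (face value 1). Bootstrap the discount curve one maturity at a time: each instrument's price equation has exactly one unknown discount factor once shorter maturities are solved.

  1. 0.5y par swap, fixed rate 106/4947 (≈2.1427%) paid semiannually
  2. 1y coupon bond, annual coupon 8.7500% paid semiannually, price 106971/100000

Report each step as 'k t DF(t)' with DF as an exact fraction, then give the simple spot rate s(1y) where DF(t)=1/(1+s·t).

1 1/2 4947/5000
2 1 4917/5000
s(1y) = (1/(4917/5000) − 1)/(1) = 83/4917 ≈ 1.6880%

step 1 [0.5y] swap r/2=53/4947: DF=(1 − 53/4947·(0))/(1+53/4947) = 4947/5000 ≈ 0.989400
step 2 [1y] bond c/2=7/160: DF=(106971/100000 − 7/160·(0.989400))/(1+7/160) = 4917/5000 ≈ 0.983400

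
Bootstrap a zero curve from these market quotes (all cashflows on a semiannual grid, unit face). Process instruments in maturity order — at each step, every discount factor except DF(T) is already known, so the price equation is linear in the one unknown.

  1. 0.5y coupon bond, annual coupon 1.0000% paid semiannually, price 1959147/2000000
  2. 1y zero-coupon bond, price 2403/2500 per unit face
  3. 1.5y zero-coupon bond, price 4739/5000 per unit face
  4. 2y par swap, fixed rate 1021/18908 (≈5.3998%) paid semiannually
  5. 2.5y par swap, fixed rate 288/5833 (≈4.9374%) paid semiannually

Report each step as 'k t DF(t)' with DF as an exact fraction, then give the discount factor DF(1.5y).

1 1/2 9747/10000
2 1 2403/2500
3 3/2 4739/5000
4 2 8979/10000
5 5/2 553/625
DF(1.5y) = 4739/5000 ≈ 0.947800

step 1 [0.5y] bond c/2=1/200: DF=(1959147/2000000 − 1/200·(0))/(1+1/200) = 9747/10000 ≈ 0.974700
step 2 [1y] zero: DF = P = 2403/2500 ≈ 0.961200
step 3 [1.5y] zero: DF = P = 4739/5000 ≈ 0.947800
step 4 [2y] swap r/2=1021/37816: DF=(1 − 1021/37816·(0.974700+0.961200+0.947800))/(1+1021/37816) = 8979/10000 ≈ 0.897900
step 5 [2.5y] swap r/2=144/5833: DF=(1 − 144/5833·(0.974700+0.961200+0.947800+0.897900))/(1+144/5833) = 553/625 ≈ 0.884800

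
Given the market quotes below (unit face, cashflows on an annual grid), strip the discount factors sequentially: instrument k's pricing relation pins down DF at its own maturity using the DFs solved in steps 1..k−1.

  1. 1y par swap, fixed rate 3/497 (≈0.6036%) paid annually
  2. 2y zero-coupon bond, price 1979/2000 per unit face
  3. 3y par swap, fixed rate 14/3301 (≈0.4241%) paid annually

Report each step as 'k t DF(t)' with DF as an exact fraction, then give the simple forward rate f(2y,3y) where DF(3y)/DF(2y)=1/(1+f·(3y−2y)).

1 1 497/500
2 2 1979/2000
3 3 4937/5000
f(2y,3y) = ((1979/2000)/(4937/5000) − 1)/(1) = 21/9874 ≈ 0.2127%

step 1 [1y] swap r/1=3/497: DF=(1 − 3/497·(0))/(1+3/497) = 497/500 ≈ 0.994000
step 2 [2y] zero: DF = P = 1979/2000 ≈ 0.989500
step 3 [3y] swap r/1=14/3301: DF=(1 − 14/3301·(0.994000+0.989500))/(1+14/3301) = 4937/5000 ≈ 0.987400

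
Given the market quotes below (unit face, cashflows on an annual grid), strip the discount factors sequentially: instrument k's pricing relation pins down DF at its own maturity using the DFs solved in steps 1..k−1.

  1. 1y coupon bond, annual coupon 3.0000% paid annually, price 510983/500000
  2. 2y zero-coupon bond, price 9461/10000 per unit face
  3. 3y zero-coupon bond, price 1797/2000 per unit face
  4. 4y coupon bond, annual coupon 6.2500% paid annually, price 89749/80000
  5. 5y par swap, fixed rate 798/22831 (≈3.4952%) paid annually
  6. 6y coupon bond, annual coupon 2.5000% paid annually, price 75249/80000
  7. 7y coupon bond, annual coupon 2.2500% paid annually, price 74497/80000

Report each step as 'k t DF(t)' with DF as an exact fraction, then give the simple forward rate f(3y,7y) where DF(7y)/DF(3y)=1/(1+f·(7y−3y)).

step 1 [1y] bond c/1=3/100: DF=(510983/500000 − 3/100·(0))/(1+3/100) = 4961/5000 ≈ 0.992200
step 2 [2y] zero: DF = P = 9461/10000 ≈ 0.946100
step 3 [3y] zero: DF = P = 1797/2000 ≈ 0.898500
step 4 [4y] bond c/1=1/16: DF=(89749/80000 − 1/16·(0.992200+0.946100+0.898500))/(1+1/16) = 889/1000 ≈ 0.889000
step 5 [5y] swap r/1=798/22831: DF=(1 − 798/22831·(0.992200+0.946100+0.898500+0.889000))/(1+798/22831) = 2101/2500 ≈ 0.840400
step 6 [6y] bond c/1=1/40: DF=(75249/80000 − 1/40·(0.992200+0.946100+0.898500+0.889000+0.840400))/(1+1/40) = 8063/10000 ≈ 0.806300
step 7 [7y] bond c/1=9/400: DF=(74497/80000 − 9/400·(0.992200+0.946100+0.898500+0.889000+0.840400+0.806300))/(1+9/400) = 317/400 ≈ 0.792500

1 1 4961/5000
2 2 9461/10000
3 3 1797/2000
4 4 889/1000
5 5 2101/2500
6 6 8063/10000
7 7 317/400
f(3y,7y) = ((1797/2000)/(317/400) − 1)/(4) = 53/1585 ≈ 3.3438%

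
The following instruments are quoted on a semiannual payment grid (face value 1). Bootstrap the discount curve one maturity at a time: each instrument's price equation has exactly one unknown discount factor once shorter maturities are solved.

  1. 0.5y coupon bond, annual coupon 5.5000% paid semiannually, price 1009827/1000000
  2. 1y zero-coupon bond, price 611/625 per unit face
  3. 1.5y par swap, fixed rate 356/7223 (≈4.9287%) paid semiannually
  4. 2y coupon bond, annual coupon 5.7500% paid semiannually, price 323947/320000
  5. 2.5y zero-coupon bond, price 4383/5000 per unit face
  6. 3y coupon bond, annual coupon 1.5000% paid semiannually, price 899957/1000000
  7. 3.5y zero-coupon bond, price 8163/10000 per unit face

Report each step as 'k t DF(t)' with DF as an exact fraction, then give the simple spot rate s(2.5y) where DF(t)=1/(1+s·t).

1 1/2 2457/2500
2 1 611/625
3 3/2 1161/1250
4 2 9033/10000
5 5/2 4383/5000
6 3 1717/2000
7 7/2 8163/10000
s(2.5y) = (1/(4383/5000) − 1)/(5/2) = 1234/21915 ≈ 5.6308%

step 1 [0.5y] bond c/2=11/400: DF=(1009827/1000000 − 11/400·(0))/(1+11/400) = 2457/2500 ≈ 0.982800
step 2 [1y] zero: DF = P = 611/625 ≈ 0.977600
step 3 [1.5y] swap r/2=178/7223: DF=(1 − 178/7223·(0.982800+0.977600))/(1+178/7223) = 1161/1250 ≈ 0.928800
step 4 [2y] bond c/2=23/800: DF=(323947/320000 − 23/800·(0.982800+0.977600+0.928800))/(1+23/800) = 9033/10000 ≈ 0.903300
step 5 [2.5y] zero: DF = P = 4383/5000 ≈ 0.876600
step 6 [3y] bond c/2=3/400: DF=(899957/1000000 − 3/400·(0.982800+0.977600+0.928800+0.903300+0.876600))/(1+3/400) = 1717/2000 ≈ 0.858500
step 7 [3.5y] zero: DF = P = 8163/10000 ≈ 0.816300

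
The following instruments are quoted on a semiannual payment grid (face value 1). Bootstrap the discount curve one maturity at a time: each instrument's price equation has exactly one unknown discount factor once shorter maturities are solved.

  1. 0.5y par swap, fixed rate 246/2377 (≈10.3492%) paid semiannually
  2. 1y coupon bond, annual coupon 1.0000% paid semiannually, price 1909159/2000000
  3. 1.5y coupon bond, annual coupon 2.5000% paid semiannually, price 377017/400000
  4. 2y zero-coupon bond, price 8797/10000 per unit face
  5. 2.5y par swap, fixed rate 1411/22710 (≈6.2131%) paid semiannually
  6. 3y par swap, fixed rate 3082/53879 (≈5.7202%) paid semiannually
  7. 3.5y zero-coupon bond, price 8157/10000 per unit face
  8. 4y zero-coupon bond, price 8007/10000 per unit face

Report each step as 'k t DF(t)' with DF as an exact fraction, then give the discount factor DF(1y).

step 1 [0.5y] swap r/2=123/2377: DF=(1 − 123/2377·(0))/(1+123/2377) = 2377/2500 ≈ 0.950800
step 2 [1y] bond c/2=1/200: DF=(1909159/2000000 − 1/200·(0.950800))/(1+1/200) = 9451/10000 ≈ 0.945100
step 3 [1.5y] bond c/2=1/80: DF=(377017/400000 − 1/80·(0.950800+0.945100))/(1+1/80) = 363/400 ≈ 0.907500
step 4 [2y] zero: DF = P = 8797/10000 ≈ 0.879700
step 5 [2.5y] swap r/2=1411/45420: DF=(1 − 1411/45420·(0.950800+0.945100+0.907500+0.879700))/(1+1411/45420) = 8589/10000 ≈ 0.858900
step 6 [3y] swap r/2=1541/53879: DF=(1 − 1541/53879·(0.950800+0.945100+0.907500+0.879700+0.858900))/(1+1541/53879) = 8459/10000 ≈ 0.845900
step 7 [3.5y] zero: DF = P = 8157/10000 ≈ 0.815700
step 8 [4y] zero: DF = P = 8007/10000 ≈ 0.800700

1 1/2 2377/2500
2 1 9451/10000
3 3/2 363/400
4 2 8797/10000
5 5/2 8589/10000
6 3 8459/10000
7 7/2 8157/10000
8 4 8007/10000
DF(1y) = 9451/10000 ≈ 0.945100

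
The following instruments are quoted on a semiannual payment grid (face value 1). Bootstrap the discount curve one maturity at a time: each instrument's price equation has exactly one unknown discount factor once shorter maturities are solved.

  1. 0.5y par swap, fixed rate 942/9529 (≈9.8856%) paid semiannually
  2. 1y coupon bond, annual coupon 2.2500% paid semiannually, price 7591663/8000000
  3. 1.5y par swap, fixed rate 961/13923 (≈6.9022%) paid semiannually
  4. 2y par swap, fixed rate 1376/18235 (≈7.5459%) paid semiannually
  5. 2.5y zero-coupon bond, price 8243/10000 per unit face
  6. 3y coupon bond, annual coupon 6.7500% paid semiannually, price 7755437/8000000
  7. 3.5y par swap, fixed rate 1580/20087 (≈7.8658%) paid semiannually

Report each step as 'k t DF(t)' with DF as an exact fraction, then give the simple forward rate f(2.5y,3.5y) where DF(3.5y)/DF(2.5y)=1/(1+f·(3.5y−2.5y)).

step 1 [0.5y] swap r/2=471/9529: DF=(1 − 471/9529·(0))/(1+471/9529) = 9529/10000 ≈ 0.952900
step 2 [1y] bond c/2=9/800: DF=(7591663/8000000 − 9/800·(0.952900))/(1+9/800) = 4639/5000 ≈ 0.927800
step 3 [1.5y] swap r/2=961/27846: DF=(1 − 961/27846·(0.952900+0.927800))/(1+961/27846) = 9039/10000 ≈ 0.903900
step 4 [2y] swap r/2=688/18235: DF=(1 − 688/18235·(0.952900+0.927800+0.903900))/(1+688/18235) = 539/625 ≈ 0.862400
step 5 [2.5y] zero: DF = P = 8243/10000 ≈ 0.824300
step 6 [3y] bond c/2=27/800: DF=(7755437/8000000 − 27/800·(0.952900+0.927800+0.903900+0.862400+0.824300))/(1+27/800) = 3959/5000 ≈ 0.791800
step 7 [3.5y] swap r/2=790/20087: DF=(1 − 790/20087·(0.952900+0.927800+0.903900+0.862400+0.824300+0.791800))/(1+790/20087) = 763/1000 ≈ 0.763000

1 1/2 9529/10000
2 1 4639/5000
3 3/2 9039/10000
4 2 539/625
5 5/2 8243/10000
6 3 3959/5000
7 7/2 763/1000
f(2.5y,3.5y) = ((8243/10000)/(763/1000) − 1)/(1) = 613/7630 ≈ 8.0341%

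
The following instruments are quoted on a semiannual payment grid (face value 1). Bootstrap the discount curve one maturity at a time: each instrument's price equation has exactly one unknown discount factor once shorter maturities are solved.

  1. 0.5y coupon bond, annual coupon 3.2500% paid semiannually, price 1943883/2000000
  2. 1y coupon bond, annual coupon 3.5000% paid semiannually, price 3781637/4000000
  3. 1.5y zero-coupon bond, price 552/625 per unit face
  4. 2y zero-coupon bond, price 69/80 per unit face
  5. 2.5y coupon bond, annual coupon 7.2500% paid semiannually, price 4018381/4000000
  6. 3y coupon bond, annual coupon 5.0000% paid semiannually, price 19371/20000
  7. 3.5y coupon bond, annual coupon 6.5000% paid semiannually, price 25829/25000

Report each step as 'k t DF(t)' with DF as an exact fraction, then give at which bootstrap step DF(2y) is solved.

step 1 [0.5y] bond c/2=13/800: DF=(1943883/2000000 − 13/800·(0))/(1+13/800) = 2391/2500 ≈ 0.956400
step 2 [1y] bond c/2=7/400: DF=(3781637/4000000 − 7/400·(0.956400))/(1+7/400) = 9127/10000 ≈ 0.912700
step 3 [1.5y] zero: DF = P = 552/625 ≈ 0.883200
step 4 [2y] zero: DF = P = 69/80 ≈ 0.862500
step 5 [2.5y] bond c/2=29/800: DF=(4018381/4000000 − 29/800·(0.956400+0.912700+0.883200+0.862500))/(1+29/800) = 843/1000 ≈ 0.843000
step 6 [3y] bond c/2=1/40: DF=(19371/20000 − 1/40·(0.956400+0.912700+0.883200+0.862500+0.843000))/(1+1/40) = 4181/5000 ≈ 0.836200
step 7 [3.5y] bond c/2=13/400: DF=(25829/25000 − 13/400·(0.956400+0.912700+0.883200+0.862500+0.843000+0.836200))/(1+13/400) = 417/500 ≈ 0.834000

1 1/2 2391/2500
2 1 9127/10000
3 3/2 552/625
4 2 69/80
5 5/2 843/1000
6 3 4181/5000
7 7/2 417/500
DF(2y) is solved at step 4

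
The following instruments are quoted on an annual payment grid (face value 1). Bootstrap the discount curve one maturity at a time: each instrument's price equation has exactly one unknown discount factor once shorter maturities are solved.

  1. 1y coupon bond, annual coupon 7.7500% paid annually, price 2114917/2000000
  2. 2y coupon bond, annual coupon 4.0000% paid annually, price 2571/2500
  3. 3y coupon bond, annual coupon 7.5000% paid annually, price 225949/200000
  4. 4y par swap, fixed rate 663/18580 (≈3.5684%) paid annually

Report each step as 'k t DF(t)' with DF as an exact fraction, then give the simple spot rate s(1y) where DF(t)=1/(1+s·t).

1 1 4907/5000
2 2 9511/10000
3 3 9161/10000
4 4 4337/5000
s(1y) = (1/(4907/5000) − 1)/(1) = 93/4907 ≈ 1.8953%

step 1 [1y] bond c/1=31/400: DF=(2114917/2000000 − 31/400·(0))/(1+31/400) = 4907/5000 ≈ 0.981400
step 2 [2y] bond c/1=1/25: DF=(2571/2500 − 1/25·(0.981400))/(1+1/25) = 9511/10000 ≈ 0.951100
step 3 [3y] bond c/1=3/40: DF=(225949/200000 − 3/40·(0.981400+0.951100))/(1+3/40) = 9161/10000 ≈ 0.916100
step 4 [4y] swap r/1=663/18580: DF=(1 − 663/18580·(0.981400+0.951100+0.916100))/(1+663/18580) = 4337/5000 ≈ 0.867400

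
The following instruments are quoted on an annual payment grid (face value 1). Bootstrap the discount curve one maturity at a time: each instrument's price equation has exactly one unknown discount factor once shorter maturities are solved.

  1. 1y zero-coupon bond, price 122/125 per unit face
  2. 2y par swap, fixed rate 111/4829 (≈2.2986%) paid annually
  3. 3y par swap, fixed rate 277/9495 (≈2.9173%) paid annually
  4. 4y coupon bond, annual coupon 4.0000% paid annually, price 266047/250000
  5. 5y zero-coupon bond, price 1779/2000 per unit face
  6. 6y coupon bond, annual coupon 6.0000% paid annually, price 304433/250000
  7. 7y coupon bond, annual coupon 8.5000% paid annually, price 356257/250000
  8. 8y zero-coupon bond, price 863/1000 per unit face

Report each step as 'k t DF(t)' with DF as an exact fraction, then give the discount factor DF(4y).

step 1 [1y] zero: DF = P = 122/125 ≈ 0.976000
step 2 [2y] swap r/1=111/4829: DF=(1 − 111/4829·(0.976000))/(1+111/4829) = 2389/2500 ≈ 0.955600
step 3 [3y] swap r/1=277/9495: DF=(1 − 277/9495·(0.976000+0.955600))/(1+277/9495) = 9169/10000 ≈ 0.916900
step 4 [4y] bond c/1=1/25: DF=(266047/250000 − 1/25·(0.976000+0.955600+0.916900))/(1+1/25) = 9137/10000 ≈ 0.913700
step 5 [5y] zero: DF = P = 1779/2000 ≈ 0.889500
step 6 [6y] bond c/1=3/50: DF=(304433/250000 − 3/50·(0.976000+0.955600+0.916900+0.913700+0.889500))/(1+3/50) = 1771/2000 ≈ 0.885500
step 7 [7y] bond c/1=17/200: DF=(356257/250000 − 17/200·(0.976000+0.955600+0.916900+0.913700+0.889500+0.885500))/(1+17/200) = 2199/2500 ≈ 0.879600
step 8 [8y] zero: DF = P = 863/1000 ≈ 0.863000

1 1 122/125
2 2 2389/2500
3 3 9169/10000
4 4 9137/10000
5 5 1779/2000
6 6 1771/2000
7 7 2199/2500
8 8 863/1000
DF(4y) = 9137/10000 ≈ 0.913700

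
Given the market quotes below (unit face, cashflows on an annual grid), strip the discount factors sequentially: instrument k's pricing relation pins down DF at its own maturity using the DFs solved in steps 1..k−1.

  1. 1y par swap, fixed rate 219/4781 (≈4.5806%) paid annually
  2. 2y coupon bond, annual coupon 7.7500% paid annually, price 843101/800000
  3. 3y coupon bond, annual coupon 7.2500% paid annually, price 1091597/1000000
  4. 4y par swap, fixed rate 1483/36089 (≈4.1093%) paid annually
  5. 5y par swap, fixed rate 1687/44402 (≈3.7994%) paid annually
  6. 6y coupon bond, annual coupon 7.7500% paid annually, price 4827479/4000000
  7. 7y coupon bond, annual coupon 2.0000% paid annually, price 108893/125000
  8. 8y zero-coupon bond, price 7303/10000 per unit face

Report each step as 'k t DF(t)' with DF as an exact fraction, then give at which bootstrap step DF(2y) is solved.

1 1 4781/5000
2 2 9093/10000
3 3 8917/10000
4 4 8517/10000
5 5 8313/10000
6 6 8007/10000
7 7 7513/10000
8 8 7303/10000
DF(2y) is solved at step 2

step 1 [1y] swap r/1=219/4781: DF=(1 − 219/4781·(0))/(1+219/4781) = 4781/5000 ≈ 0.956200
step 2 [2y] bond c/1=31/400: DF=(843101/800000 − 31/400·(0.956200))/(1+31/400) = 9093/10000 ≈ 0.909300
step 3 [3y] bond c/1=29/400: DF=(1091597/1000000 − 29/400·(0.956200+0.909300))/(1+29/400) = 8917/10000 ≈ 0.891700
step 4 [4y] swap r/1=1483/36089: DF=(1 − 1483/36089·(0.956200+0.909300+0.891700))/(1+1483/36089) = 8517/10000 ≈ 0.851700
step 5 [5y] swap r/1=1687/44402: DF=(1 − 1687/44402·(0.956200+0.909300+0.891700+0.851700))/(1+1687/44402) = 8313/10000 ≈ 0.831300
step 6 [6y] bond c/1=31/400: DF=(4827479/4000000 − 31/400·(0.956200+0.909300+0.891700+0.851700+0.831300))/(1+31/400) = 8007/10000 ≈ 0.800700
step 7 [7y] bond c/1=1/50: DF=(108893/125000 − 1/50·(0.956200+0.909300+0.891700+0.851700+0.831300+0.800700))/(1+1/50) = 7513/10000 ≈ 0.751300
step 8 [8y] zero: DF = P = 7303/10000 ≈ 0.730300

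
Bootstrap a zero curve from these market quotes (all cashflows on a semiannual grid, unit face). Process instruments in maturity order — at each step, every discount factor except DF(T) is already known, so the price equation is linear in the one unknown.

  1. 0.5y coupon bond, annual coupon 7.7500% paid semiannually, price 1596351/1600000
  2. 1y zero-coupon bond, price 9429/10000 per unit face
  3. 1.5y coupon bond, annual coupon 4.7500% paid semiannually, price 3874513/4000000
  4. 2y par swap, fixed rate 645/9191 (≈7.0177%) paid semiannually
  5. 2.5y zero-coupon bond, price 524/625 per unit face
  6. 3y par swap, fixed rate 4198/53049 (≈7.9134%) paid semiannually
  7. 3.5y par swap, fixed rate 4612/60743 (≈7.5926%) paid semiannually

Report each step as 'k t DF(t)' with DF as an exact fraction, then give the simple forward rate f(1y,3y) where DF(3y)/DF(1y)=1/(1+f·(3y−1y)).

1 1/2 1921/2000
2 1 9429/10000
3 3/2 451/500
4 2 871/1000
5 5/2 524/625
6 3 7901/10000
7 7/2 3847/5000
f(1y,3y) = ((9429/10000)/(7901/10000) − 1)/(2) = 764/7901 ≈ 9.6697%

step 1 [0.5y] bond c/2=31/800: DF=(1596351/1600000 − 31/800·(0))/(1+31/800) = 1921/2000 ≈ 0.960500
step 2 [1y] zero: DF = P = 9429/10000 ≈ 0.942900
step 3 [1.5y] bond c/2=19/800: DF=(3874513/4000000 − 19/800·(0.960500+0.942900))/(1+19/800) = 451/500 ≈ 0.902000
step 4 [2y] swap r/2=645/18382: DF=(1 − 645/18382·(0.960500+0.942900+0.902000))/(1+645/18382) = 871/1000 ≈ 0.871000
step 5 [2.5y] zero: DF = P = 524/625 ≈ 0.838400
step 6 [3y] swap r/2=2099/53049: DF=(1 − 2099/53049·(0.960500+0.942900+0.902000+0.871000+0.838400))/(1+2099/53049) = 7901/10000 ≈ 0.790100
step 7 [3.5y] swap r/2=2306/60743: DF=(1 − 2306/60743·(0.960500+0.942900+0.902000+0.871000+0.838400+0.790100))/(1+2306/60743) = 3847/5000 ≈ 0.769400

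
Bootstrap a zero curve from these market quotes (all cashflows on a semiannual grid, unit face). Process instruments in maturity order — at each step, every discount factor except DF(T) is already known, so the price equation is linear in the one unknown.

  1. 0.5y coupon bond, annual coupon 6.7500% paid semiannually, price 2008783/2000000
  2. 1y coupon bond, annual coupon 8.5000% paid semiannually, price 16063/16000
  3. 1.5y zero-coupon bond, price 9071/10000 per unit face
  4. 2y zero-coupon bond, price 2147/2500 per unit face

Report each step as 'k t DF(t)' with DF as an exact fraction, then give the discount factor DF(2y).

step 1 [0.5y] bond c/2=27/800: DF=(2008783/2000000 − 27/800·(0))/(1+27/800) = 2429/2500 ≈ 0.971600
step 2 [1y] bond c/2=17/400: DF=(16063/16000 − 17/400·(0.971600))/(1+17/400) = 4617/5000 ≈ 0.923400
step 3 [1.5y] zero: DF = P = 9071/10000 ≈ 0.907100
step 4 [2y] zero: DF = P = 2147/2500 ≈ 0.858800

1 1/2 2429/2500
2 1 4617/5000
3 3/2 9071/10000
4 2 2147/2500
DF(2y) = 2147/2500 ≈ 0.858800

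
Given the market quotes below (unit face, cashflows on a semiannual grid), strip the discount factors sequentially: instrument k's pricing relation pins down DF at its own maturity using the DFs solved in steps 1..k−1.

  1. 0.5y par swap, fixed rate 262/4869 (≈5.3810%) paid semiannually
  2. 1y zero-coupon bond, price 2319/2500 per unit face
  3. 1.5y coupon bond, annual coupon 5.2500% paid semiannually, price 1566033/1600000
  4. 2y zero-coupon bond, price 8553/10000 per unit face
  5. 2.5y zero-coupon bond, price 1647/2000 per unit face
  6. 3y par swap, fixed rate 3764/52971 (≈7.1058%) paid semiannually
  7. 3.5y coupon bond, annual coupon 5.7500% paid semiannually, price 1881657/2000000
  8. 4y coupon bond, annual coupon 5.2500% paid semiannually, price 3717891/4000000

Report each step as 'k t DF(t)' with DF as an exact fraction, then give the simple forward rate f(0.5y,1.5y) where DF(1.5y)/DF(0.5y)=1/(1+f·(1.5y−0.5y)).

step 1 [0.5y] swap r/2=131/4869: DF=(1 − 131/4869·(0))/(1+131/4869) = 4869/5000 ≈ 0.973800
step 2 [1y] zero: DF = P = 2319/2500 ≈ 0.927600
step 3 [1.5y] bond c/2=21/800: DF=(1566033/1600000 − 21/800·(0.973800+0.927600))/(1+21/800) = 9051/10000 ≈ 0.905100
step 4 [2y] zero: DF = P = 8553/10000 ≈ 0.855300
step 5 [2.5y] zero: DF = P = 1647/2000 ≈ 0.823500
step 6 [3y] swap r/2=1882/52971: DF=(1 − 1882/52971·(0.973800+0.927600+0.905100+0.855300+0.823500))/(1+1882/52971) = 4059/5000 ≈ 0.811800
step 7 [3.5y] bond c/2=23/800: DF=(1881657/2000000 − 23/800·(0.973800+0.927600+0.905100+0.855300+0.823500+0.811800))/(1+23/800) = 1533/2000 ≈ 0.766500
step 8 [4y] bond c/2=21/800: DF=(3717891/4000000 − 21/800·(0.973800+0.927600+0.905100+0.855300+0.823500+0.811800+0.766500))/(1+21/800) = 3753/5000 ≈ 0.750600

1 1/2 4869/5000
2 1 2319/2500
3 3/2 9051/10000
4 2 8553/10000
5 5/2 1647/2000
6 3 4059/5000
7 7/2 1533/2000
8 4 3753/5000
f(0.5y,1.5y) = ((4869/5000)/(9051/10000) − 1)/(1) = 229/3017 ≈ 7.5903%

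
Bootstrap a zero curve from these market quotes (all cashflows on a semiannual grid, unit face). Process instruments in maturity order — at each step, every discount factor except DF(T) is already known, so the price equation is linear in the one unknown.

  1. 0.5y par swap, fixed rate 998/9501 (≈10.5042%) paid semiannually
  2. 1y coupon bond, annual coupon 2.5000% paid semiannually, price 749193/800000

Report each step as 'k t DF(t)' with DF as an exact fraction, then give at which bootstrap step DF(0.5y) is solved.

1 1/2 9501/10000
2 1 2283/2500
DF(0.5y) is solved at step 1

step 1 [0.5y] swap r/2=499/9501: DF=(1 − 499/9501·(0))/(1+499/9501) = 9501/10000 ≈ 0.950100
step 2 [1y] bond c/2=1/80: DF=(749193/800000 − 1/80·(0.950100))/(1+1/80) = 2283/2500 ≈ 0.913200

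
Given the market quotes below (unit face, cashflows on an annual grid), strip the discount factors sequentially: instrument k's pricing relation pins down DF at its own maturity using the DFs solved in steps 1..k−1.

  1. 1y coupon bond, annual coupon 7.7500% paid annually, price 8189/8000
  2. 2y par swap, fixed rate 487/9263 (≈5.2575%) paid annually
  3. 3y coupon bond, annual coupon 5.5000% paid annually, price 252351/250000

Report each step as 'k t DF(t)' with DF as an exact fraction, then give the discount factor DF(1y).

step 1 [1y] bond c/1=31/400: DF=(8189/8000 − 31/400·(0))/(1+31/400) = 19/20 ≈ 0.950000
step 2 [2y] swap r/1=487/9263: DF=(1 − 487/9263·(0.950000))/(1+487/9263) = 4513/5000 ≈ 0.902600
step 3 [3y] bond c/1=11/200: DF=(252351/250000 − 11/200·(0.950000+0.902600))/(1+11/200) = 4301/5000 ≈ 0.860200

1 1 19/20
2 2 4513/5000
3 3 4301/5000
DF(1y) = 19/20 ≈ 0.950000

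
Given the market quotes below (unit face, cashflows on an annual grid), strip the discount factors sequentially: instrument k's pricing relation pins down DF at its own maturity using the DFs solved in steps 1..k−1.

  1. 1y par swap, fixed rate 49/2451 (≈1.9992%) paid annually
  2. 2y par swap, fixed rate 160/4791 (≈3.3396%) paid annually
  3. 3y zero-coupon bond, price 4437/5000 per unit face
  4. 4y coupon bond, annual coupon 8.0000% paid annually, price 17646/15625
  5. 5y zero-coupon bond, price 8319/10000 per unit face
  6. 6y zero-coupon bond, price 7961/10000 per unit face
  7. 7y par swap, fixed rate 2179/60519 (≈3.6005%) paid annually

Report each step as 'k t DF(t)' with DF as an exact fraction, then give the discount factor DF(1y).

1 1 2451/2500
2 2 117/125
3 3 4437/5000
4 4 419/500
5 5 8319/10000
6 6 7961/10000
7 7 7821/10000
DF(1y) = 2451/2500 ≈ 0.980400

step 1 [1y] swap r/1=49/2451: DF=(1 − 49/2451·(0))/(1+49/2451) = 2451/2500 ≈ 0.980400
step 2 [2y] swap r/1=160/4791: DF=(1 − 160/4791·(0.980400))/(1+160/4791) = 117/125 ≈ 0.936000
step 3 [3y] zero: DF = P = 4437/5000 ≈ 0.887400
step 4 [4y] bond c/1=2/25: DF=(17646/15625 − 2/25·(0.980400+0.936000+0.887400))/(1+2/25) = 419/500 ≈ 0.838000
step 5 [5y] zero: DF = P = 8319/10000 ≈ 0.831900
step 6 [6y] zero: DF = P = 7961/10000 ≈ 0.796100
step 7 [7y] swap r/1=2179/60519: DF=(1 − 2179/60519·(0.980400+0.936000+0.887400+0.838000+0.831900+0.796100))/(1+2179/60519) = 7821/10000 ≈ 0.782100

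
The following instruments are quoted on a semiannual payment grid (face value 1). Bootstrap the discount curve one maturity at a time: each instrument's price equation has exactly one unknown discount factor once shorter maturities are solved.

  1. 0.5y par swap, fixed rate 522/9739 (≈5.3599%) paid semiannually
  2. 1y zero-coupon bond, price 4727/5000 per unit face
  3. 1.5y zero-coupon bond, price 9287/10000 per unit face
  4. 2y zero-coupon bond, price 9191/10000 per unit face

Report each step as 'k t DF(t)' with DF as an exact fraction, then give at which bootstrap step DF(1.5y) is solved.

1 1/2 9739/10000
2 1 4727/5000
3 3/2 9287/10000
4 2 9191/10000
DF(1.5y) is solved at step 3

step 1 [0.5y] swap r/2=261/9739: DF=(1 − 261/9739·(0))/(1+261/9739) = 9739/10000 ≈ 0.973900
step 2 [1y] zero: DF = P = 4727/5000 ≈ 0.945400
step 3 [1.5y] zero: DF = P = 9287/10000 ≈ 0.928700
step 4 [2y] zero: DF = P = 9191/10000 ≈ 0.919100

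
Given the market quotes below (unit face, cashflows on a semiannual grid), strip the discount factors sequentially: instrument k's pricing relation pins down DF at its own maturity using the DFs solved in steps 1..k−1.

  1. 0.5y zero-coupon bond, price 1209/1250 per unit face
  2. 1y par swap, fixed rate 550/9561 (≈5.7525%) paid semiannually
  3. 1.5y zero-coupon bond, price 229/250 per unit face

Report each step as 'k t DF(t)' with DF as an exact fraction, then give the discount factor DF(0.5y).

step 1 [0.5y] zero: DF = P = 1209/1250 ≈ 0.967200
step 2 [1y] swap r/2=275/9561: DF=(1 − 275/9561·(0.967200))/(1+275/9561) = 189/200 ≈ 0.945000
step 3 [1.5y] zero: DF = P = 229/250 ≈ 0.916000

1 1/2 1209/1250
2 1 189/200
3 3/2 229/250
DF(0.5y) = 1209/1250 ≈ 0.967200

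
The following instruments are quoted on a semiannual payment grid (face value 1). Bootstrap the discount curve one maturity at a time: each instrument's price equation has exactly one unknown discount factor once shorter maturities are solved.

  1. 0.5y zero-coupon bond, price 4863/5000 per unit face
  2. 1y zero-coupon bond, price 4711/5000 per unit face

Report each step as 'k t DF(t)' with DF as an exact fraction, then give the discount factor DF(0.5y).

1 1/2 4863/5000
2 1 4711/5000
DF(0.5y) = 4863/5000 ≈ 0.972600

step 1 [0.5y] zero: DF = P = 4863/5000 ≈ 0.972600
step 2 [1y] zero: DF = P = 4711/5000 ≈ 0.942200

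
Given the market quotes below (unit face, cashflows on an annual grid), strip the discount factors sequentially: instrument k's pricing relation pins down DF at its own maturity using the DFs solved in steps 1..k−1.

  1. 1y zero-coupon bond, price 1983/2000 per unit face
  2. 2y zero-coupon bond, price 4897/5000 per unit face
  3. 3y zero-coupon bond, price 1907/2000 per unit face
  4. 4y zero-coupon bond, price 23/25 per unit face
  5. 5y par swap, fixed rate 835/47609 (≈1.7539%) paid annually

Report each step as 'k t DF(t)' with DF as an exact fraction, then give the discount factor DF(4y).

step 1 [1y] zero: DF = P = 1983/2000 ≈ 0.991500
step 2 [2y] zero: DF = P = 4897/5000 ≈ 0.979400
step 3 [3y] zero: DF = P = 1907/2000 ≈ 0.953500
step 4 [4y] zero: DF = P = 23/25 ≈ 0.920000
step 5 [5y] swap r/1=835/47609: DF=(1 − 835/47609·(0.991500+0.979400+0.953500+0.920000))/(1+835/47609) = 1833/2000 ≈ 0.916500

1 1 1983/2000
2 2 4897/5000
3 3 1907/2000
4 4 23/25
5 5 1833/2000
DF(4y) = 23/25 ≈ 0.920000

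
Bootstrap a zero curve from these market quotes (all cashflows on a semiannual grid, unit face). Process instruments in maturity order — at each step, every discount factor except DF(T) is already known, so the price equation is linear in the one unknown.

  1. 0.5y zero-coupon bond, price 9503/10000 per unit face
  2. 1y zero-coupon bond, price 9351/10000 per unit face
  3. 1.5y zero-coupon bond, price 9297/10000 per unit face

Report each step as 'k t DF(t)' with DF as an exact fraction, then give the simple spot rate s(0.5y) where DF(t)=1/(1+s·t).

step 1 [0.5y] zero: DF = P = 9503/10000 ≈ 0.950300
step 2 [1y] zero: DF = P = 9351/10000 ≈ 0.935100
step 3 [1.5y] zero: DF = P = 9297/10000 ≈ 0.929700

1 1/2 9503/10000
2 1 9351/10000
3 3/2 9297/10000
s(0.5y) = (1/(9503/10000) − 1)/(1/2) = 994/9503 ≈ 10.4599%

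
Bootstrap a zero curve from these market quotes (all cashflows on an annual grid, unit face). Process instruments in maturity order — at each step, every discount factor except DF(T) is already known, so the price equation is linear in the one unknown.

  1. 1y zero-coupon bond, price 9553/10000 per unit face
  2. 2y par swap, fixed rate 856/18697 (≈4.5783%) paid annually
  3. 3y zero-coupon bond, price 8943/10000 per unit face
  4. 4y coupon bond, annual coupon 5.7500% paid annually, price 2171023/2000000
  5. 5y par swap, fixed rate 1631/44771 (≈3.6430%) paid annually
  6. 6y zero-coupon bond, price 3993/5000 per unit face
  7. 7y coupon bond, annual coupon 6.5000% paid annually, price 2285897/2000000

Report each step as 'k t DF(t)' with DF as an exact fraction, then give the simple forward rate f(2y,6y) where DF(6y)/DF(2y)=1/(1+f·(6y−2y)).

1 1 9553/10000
2 2 1143/1250
3 3 8943/10000
4 4 4381/5000
5 5 8369/10000
6 6 3993/5000
7 7 939/1250
f(2y,6y) = ((1143/1250)/(3993/5000) − 1)/(4) = 193/5324 ≈ 3.6251%

step 1 [1y] zero: DF = P = 9553/10000 ≈ 0.955300
step 2 [2y] swap r/1=856/18697: DF=(1 − 856/18697·(0.955300))/(1+856/18697) = 1143/1250 ≈ 0.914400
step 3 [3y] zero: DF = P = 8943/10000 ≈ 0.894300
step 4 [4y] bond c/1=23/400: DF=(2171023/2000000 − 23/400·(0.955300+0.914400+0.894300))/(1+23/400) = 4381/5000 ≈ 0.876200
step 5 [5y] swap r/1=1631/44771: DF=(1 − 1631/44771·(0.955300+0.914400+0.894300+0.876200))/(1+1631/44771) = 8369/10000 ≈ 0.836900
step 6 [6y] zero: DF = P = 3993/5000 ≈ 0.798600
step 7 [7y] bond c/1=13/200: DF=(2285897/2000000 − 13/200·(0.955300+0.914400+0.894300+0.876200+0.836900+0.798600))/(1+13/200) = 939/1250 ≈ 0.751200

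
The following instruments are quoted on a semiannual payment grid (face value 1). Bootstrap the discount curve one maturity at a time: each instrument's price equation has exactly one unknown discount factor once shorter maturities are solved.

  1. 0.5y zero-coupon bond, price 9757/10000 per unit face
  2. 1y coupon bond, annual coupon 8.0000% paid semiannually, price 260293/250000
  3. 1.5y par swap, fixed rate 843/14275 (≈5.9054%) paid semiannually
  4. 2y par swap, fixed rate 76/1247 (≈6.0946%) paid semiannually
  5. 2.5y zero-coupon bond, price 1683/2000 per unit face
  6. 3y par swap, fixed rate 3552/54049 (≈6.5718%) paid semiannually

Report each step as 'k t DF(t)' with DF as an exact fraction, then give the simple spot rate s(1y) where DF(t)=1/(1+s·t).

step 1 [0.5y] zero: DF = P = 9757/10000 ≈ 0.975700
step 2 [1y] bond c/2=1/25: DF=(260293/250000 − 1/25·(0.975700))/(1+1/25) = 2409/2500 ≈ 0.963600
step 3 [1.5y] swap r/2=843/28550: DF=(1 − 843/28550·(0.975700+0.963600))/(1+843/28550) = 9157/10000 ≈ 0.915700
step 4 [2y] swap r/2=38/1247: DF=(1 − 38/1247·(0.975700+0.963600+0.915700))/(1+38/1247) = 443/500 ≈ 0.886000
step 5 [2.5y] zero: DF = P = 1683/2000 ≈ 0.841500
step 6 [3y] swap r/2=1776/54049: DF=(1 − 1776/54049·(0.975700+0.963600+0.915700+0.886000+0.841500))/(1+1776/54049) = 514/625 ≈ 0.822400

1 1/2 9757/10000
2 1 2409/2500
3 3/2 9157/10000
4 2 443/500
5 5/2 1683/2000
6 3 514/625
s(1y) = (1/(2409/2500) − 1)/(1) = 91/2409 ≈ 3.7775%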